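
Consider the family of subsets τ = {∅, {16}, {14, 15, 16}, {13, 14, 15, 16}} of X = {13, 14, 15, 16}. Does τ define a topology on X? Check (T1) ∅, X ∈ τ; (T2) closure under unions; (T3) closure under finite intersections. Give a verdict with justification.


τ IS a topology on X.

Axiom (T1): ∅ ∈ τ? Yes; X ∈ τ? Yes.
Axiom (T2/T3): check pairwise unions and intersections of members of τ.
All pairwise intersections and unions checked — each lies in τ. Therefore τ satisfies (T1), (T2), (T3): it IS a topology on X.


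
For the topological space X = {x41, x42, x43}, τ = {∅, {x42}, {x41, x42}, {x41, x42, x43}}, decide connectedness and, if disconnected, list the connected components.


(X, τ) is connected.

Find clopen sets (U ∈ τ with X ∖ U ∈ τ):
  U = ∅, X ∖ U = {x41, x42, x43} — both open, so U is clopen.
  U = {x41, x42, x43}, X ∖ U = ∅ — both open, so U is clopen.
Only trivial clopens (∅ and X) exist, so (X, τ) is connected.
Compute connected components by grouping points that agree on all clopens:
  component: {x41, x42, x43}


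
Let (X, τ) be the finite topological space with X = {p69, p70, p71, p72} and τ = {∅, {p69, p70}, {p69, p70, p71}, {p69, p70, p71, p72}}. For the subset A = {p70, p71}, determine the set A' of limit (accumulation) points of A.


A' = {p69, p71, p72}

For each x ∈ X, list the open sets U ∈ τ with x ∈ U, then check whether U ∩ (A ∖ {x}) ≠ ∅ for every such U.
  x = p69: opens ∋ x are {p69, p70}, {p69, p70, p71}, {p69, p70, p71, p72}; each meets A ∖ {p69}, so x IS a limit point.
  x = p70: open {p69, p70} ∋ x has {p69, p70} ∩ (A ∖ {p70}) = ∅, so x is NOT a limit point.
  x = p71: opens ∋ x are {p69, p70, p71}, {p69, p70, p71, p72}; each meets A ∖ {p71}, so x IS a limit point.
  x = p72: opens ∋ x are {p69, p70, p71, p72}; each meets A ∖ {p72}, so x IS a limit point.
Collecting: A' = {p69, p71, p72}.


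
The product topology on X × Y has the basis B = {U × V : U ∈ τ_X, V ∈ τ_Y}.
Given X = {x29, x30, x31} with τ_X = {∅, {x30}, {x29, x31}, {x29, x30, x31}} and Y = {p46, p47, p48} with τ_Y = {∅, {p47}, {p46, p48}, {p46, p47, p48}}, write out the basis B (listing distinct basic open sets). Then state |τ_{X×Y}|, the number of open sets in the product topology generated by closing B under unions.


Basis B = {∅ × ∅, {x30} × {p47}, {x29, x31} × {p47}, {x30} × {p46, p48}, {x29, x30, x31} × {p47}, {x30} × {p46, p47, p48}, {x29, x31} × {p46, p48}, {x29, x31} × {p46, p47, p48}, {x29, x30, x31} × {p46, p48}, {x29, x30, x31} × {p46, p47, p48}}; |τ_{X×Y}| = 16.

Enumerate products U × V with U ∈ τ_X, V ∈ τ_Y (deduplicated):
  ∅ × ∅ = {} (∅)
  {x30} × {p47} = {(x30,p47)}
  {x29, x31} × {p47} = {(x29,p47), (x31,p47)}
  {x30} × {p46, p48} = {(x30,p46), (x30,p48)}
  {x29, x30, x31} × {p47} = {(x29,p47), (x30,p47), (x31,p47)}
  {x30} × {p46, p47, p48} = {(x30,p46), (x30,p47), (x30,p48)}
  {x29, x31} × {p46, p48} = {(x29,p46), (x29,p48), (x31,p46), (x31,p48)}
  {x29, x31} × {p46, p47, p48} = {(x29,p46), (x29,p47), (x29,p48), (x31,p46), (x31,p47), (x31,p48)}
  {x29, x30, x31} × {p46, p48} = {(x29,p46), (x29,p48), (x30,p46), (x30,p48), (x31,p46), (x31,p48)}
  {x29, x30, x31} × {p46, p47, p48} = {(x29,p46), (x29,p47), (x29,p48), (x30,p46), (x30,p47), (x30,p48), (x31,p46), (x31,p47), (x31,p48)}
These 10 distinct sets form the basis B.
Close under arbitrary unions to get τ_{X×Y}; counting gives |τ_{X×Y}| = 16.


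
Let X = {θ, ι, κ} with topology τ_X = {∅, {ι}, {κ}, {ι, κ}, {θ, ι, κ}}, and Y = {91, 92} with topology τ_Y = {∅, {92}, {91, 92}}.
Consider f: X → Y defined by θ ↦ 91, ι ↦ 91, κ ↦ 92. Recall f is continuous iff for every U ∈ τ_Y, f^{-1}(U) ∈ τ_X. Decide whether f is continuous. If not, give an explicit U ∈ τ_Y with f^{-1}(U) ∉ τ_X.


f IS continuous.

Compute f^{-1}(U) for each U ∈ τ_Y:
  U = ∅: f^{-1}(U) = ∅ ∈ τ_X ✓.
  U = {92}: f^{-1}(U) = {κ} ∈ τ_X ✓.
  U = {91, 92}: f^{-1}(U) = {θ, ι, κ} ∈ τ_X ✓.
Every preimage lies in τ_X, so f IS continuous.


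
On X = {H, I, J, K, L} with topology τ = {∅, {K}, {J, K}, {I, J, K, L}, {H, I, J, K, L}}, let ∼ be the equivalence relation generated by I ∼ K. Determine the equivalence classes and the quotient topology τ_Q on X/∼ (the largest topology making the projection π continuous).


X/∼ = {[H], [I=K], [J], [L]}; |τ_Q| = 3.

Equivalence classes: [H], [I=K], [J], [L].
Quotient map π: X → X/∼ sends H ↦ [H], I ↦ [I=K], J ↦ [J], K ↦ [I=K], L ↦ [L].
For each subset V ⊆ X/∼, compute π^{-1}(V) ⊆ X and check whether π^{-1}(V) ∈ τ. V is open in τ_Q iff π^{-1}(V) ∈ τ.
  V = {}: π^{-1}(V) = ∅ ∈ τ ✓.
  V = {[H]}: π^{-1}(V) = {H} ∉ τ ✗.
  V = {[I=K]}: π^{-1}(V) = {I, K} ∉ τ ✗.
  V = {[H], [I=K]}: π^{-1}(V) = {H, I, K} ∉ τ ✗.
  V = {[J]}: π^{-1}(V) = {J} ∉ τ ✗.
  V = {[H], [J]}: π^{-1}(V) = {H, J} ∉ τ ✗.
  V = {[I=K], [J]}: π^{-1}(V) = {I, J, K} ∉ τ ✗.
  V = {[H], [I=K], [J]}: π^{-1}(V) = {H, I, J, K} ∉ τ ✗.
  V = {[L]}: π^{-1}(V) = {L} ∉ τ ✗.
  V = {[H], [L]}: π^{-1}(V) = {H, L} ∉ τ ✗.
  V = {[I=K], [L]}: π^{-1}(V) = {I, K, L} ∉ τ ✗.
  V = {[H], [I=K], [L]}: π^{-1}(V) = {H, I, K, L} ∉ τ ✗.
  V = {[J], [L]}: π^{-1}(V) = {J, L} ∉ τ ✗.
  V = {[H], [J], [L]}: π^{-1}(V) = {H, J, L} ∉ τ ✗.
  V = {[I=K], [J], [L]}: π^{-1}(V) = {I, J, K, L} ∈ τ ✓.
  V = {[H], [I=K], [J], [L]}: π^{-1}(V) = {H, I, J, K, L} ∈ τ ✓.
Open sets in the quotient: τ_Q = {{}, {[I=K], [J], [L]}, {[H], [I=K], [J], [L]}} (3 elements).


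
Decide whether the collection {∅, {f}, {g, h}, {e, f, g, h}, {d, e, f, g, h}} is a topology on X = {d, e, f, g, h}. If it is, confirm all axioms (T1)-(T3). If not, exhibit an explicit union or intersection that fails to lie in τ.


τ is NOT a topology on X.

Axiom (T1): ∅ ∈ τ? Yes; X ∈ τ? Yes.
Axiom (T2/T3): check pairwise unions and intersections of members of τ.
Counterexample for (T2): {f} ∪ {g, h} = {f, g, h} ∉ τ. Therefore τ is NOT a topology.


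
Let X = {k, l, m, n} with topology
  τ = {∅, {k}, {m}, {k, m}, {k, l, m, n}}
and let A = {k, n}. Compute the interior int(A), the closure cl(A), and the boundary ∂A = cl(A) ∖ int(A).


int(A) = {k}, cl(A) = {k, l, n}, ∂A = {l, n}.

Closed sets in (X, τ) are complements of opens:
  closed(X, τ) = {∅, {l, n}, {k, l, n}, {l, m, n}, {k, l, m, n}}.
int(A) = ⋃ {U ∈ τ : U ⊆ A}. Opens contained in A: ∅, {k}.
Taking the union of these: int(A) = {k}.
cl(A) = ⋂ {C closed : A ⊆ C}. Closed sets containing A: {k, l, n}, {k, l, m, n}.
Intersecting these: cl(A) = {k, l, n}.
∂A = cl(A) ∖ int(A) = {k, l, n} ∖ {k} = {l, n}.


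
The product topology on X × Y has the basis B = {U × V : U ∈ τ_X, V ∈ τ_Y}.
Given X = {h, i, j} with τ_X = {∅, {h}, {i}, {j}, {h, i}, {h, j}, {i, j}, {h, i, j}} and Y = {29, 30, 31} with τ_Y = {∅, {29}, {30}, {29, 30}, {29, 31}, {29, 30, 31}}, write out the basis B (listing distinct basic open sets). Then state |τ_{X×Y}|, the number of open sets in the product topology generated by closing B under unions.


Basis B = {∅ × ∅, {h} × {29}, {h} × {30}, {i} × {29}, {i} × {30}, {j} × {29}, {j} × {30}, {h} × {29, 30}, {h} × {29, 31}, {h, i} × {29}, {h, j} × {29}, {h, i} × {30}, {h, j} × {30}, {i} × {29, 30}, {i} × {29, 31}, {i, j} × {29}, {i, j} × {30}, {j} × {29, 30}, {j} × {29, 31}, {h} × {29, 30, 31}, {h, i, j} × {29}, {h, i, j} × {30}, {i} × {29, 30, 31}, {j} × {29, 30, 31}, {h, i} × {29, 30}, {h, j} × {29, 30}, {h, i} × {29, 31}, {h, j} × {29, 31}, {i, j} × {29, 30}, {i, j} × {29, 31}, {h, i} × {29, 30, 31}, {h, j} × {29, 30, 31}, {h, i, j} × {29, 30}, {h, i, j} × {29, 31}, {i, j} × {29, 30, 31}, {h, i, j} × {29, 30, 31}}; |τ_{X×Y}| = 216.

Enumerate products U × V with U ∈ τ_X, V ∈ τ_Y (deduplicated):
  ∅ × ∅ = {} (∅)
  {h} × {29} = {(h,29)}
  {h} × {30} = {(h,30)}
  {i} × {29} = {(i,29)}
  {i} × {30} = {(i,30)}
  {j} × {29} = {(j,29)}
  {j} × {30} = {(j,30)}
  {h} × {29, 30} = {(h,29), (h,30)}
  {h} × {29, 31} = {(h,29), (h,31)}
  {h, i} × {29} = {(h,29), (i,29)}
  {h, j} × {29} = {(h,29), (j,29)}
  {h, i} × {30} = {(h,30), (i,30)}
  {h, j} × {30} = {(h,30), (j,30)}
  {i} × {29, 30} = {(i,29), (i,30)}
  {i} × {29, 31} = {(i,29), (i,31)}
  {i, j} × {29} = {(i,29), (j,29)}
  {i, j} × {30} = {(i,30), (j,30)}
  {j} × {29, 30} = {(j,29), (j,30)}
  {j} × {29, 31} = {(j,29), (j,31)}
  {h} × {29, 30, 31} = {(h,29), (h,30), (h,31)}
  {h, i, j} × {29} = {(h,29), (i,29), (j,29)}
  {h, i, j} × {30} = {(h,30), (i,30), (j,30)}
  {i} × {29, 30, 31} = {(i,29), (i,30), (i,31)}
  {j} × {29, 30, 31} = {(j,29), (j,30), (j,31)}
  {h, i} × {29, 30} = {(h,29), (h,30), (i,29), (i,30)}
  {h, j} × {29, 30} = {(h,29), (h,30), (j,29), (j,30)}
  {h, i} × {29, 31} = {(h,29), (h,31), (i,29), (i,31)}
  {h, j} × {29, 31} = {(h,29), (h,31), (j,29), (j,31)}
  {i, j} × {29, 30} = {(i,29), (i,30), (j,29), (j,30)}
  {i, j} × {29, 31} = {(i,29), (i,31), (j,29), (j,31)}
  {h, i} × {29, 30, 31} = {(h,29), (h,30), (h,31), (i,29), (i,30), (i,31)}
  {h, j} × {29, 30, 31} = {(h,29), (h,30), (h,31), (j,29), (j,30), (j,31)}
  {h, i, j} × {29, 30} = {(h,29), (h,30), (i,29), (i,30), (j,29), (j,30)}
  {h, i, j} × {29, 31} = {(h,29), (h,31), (i,29), (i,31), (j,29), (j,31)}
  {i, j} × {29, 30, 31} = {(i,29), (i,30), (i,31), (j,29), (j,30), (j,31)}
  {h, i, j} × {29, 30, 31} = {(h,29), (h,30), (h,31), (i,29), (i,30), (i,31), (j,29), (j,30), (j,31)}
These 36 distinct sets form the basis B.
Close under arbitrary unions to get τ_{X×Y}; counting gives |τ_{X×Y}| = 216.


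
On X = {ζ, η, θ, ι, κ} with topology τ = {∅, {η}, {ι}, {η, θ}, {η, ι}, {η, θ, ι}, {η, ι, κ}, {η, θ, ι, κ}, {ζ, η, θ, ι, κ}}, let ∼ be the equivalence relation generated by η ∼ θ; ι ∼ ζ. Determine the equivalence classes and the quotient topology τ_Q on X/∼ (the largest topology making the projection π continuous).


X/∼ = {[ζ=ι], [η=θ], [κ]}; |τ_Q| = 3.

Equivalence classes: [ζ=ι], [η=θ], [κ].
Quotient map π: X → X/∼ sends ζ ↦ [ζ=ι], η ↦ [η=θ], θ ↦ [η=θ], ι ↦ [ζ=ι], κ ↦ [κ].
For each subset V ⊆ X/∼, compute π^{-1}(V) ⊆ X and check whether π^{-1}(V) ∈ τ. V is open in τ_Q iff π^{-1}(V) ∈ τ.
  V = {}: π^{-1}(V) = ∅ ∈ τ ✓.
  V = {[ζ=ι]}: π^{-1}(V) = {ζ, ι} ∉ τ ✗.
  V = {[η=θ]}: π^{-1}(V) = {η, θ} ∈ τ ✓.
  V = {[ζ=ι], [η=θ]}: π^{-1}(V) = {ζ, η, θ, ι} ∉ τ ✗.
  V = {[κ]}: π^{-1}(V) = {κ} ∉ τ ✗.
  V = {[ζ=ι], [κ]}: π^{-1}(V) = {ζ, ι, κ} ∉ τ ✗.
  V = {[η=θ], [κ]}: π^{-1}(V) = {η, θ, κ} ∉ τ ✗.
  V = {[ζ=ι], [η=θ], [κ]}: π^{-1}(V) = {ζ, η, θ, ι, κ} ∈ τ ✓.
Open sets in the quotient: τ_Q = {{}, {[η=θ]}, {[ζ=ι], [η=θ], [κ]}} (3 elements).


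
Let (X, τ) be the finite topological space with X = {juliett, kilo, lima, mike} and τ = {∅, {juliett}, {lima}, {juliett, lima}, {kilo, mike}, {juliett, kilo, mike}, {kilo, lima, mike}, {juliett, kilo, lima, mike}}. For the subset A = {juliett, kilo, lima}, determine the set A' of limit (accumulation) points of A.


A' = {mike}

For each x ∈ X, list the open sets U ∈ τ with x ∈ U, then check whether U ∩ (A ∖ {x}) ≠ ∅ for every such U.
  x = juliett: open {juliett} ∋ x has {juliett} ∩ (A ∖ {juliett}) = ∅, so x is NOT a limit point.
  x = kilo: open {kilo, mike} ∋ x has {kilo, mike} ∩ (A ∖ {kilo}) = ∅, so x is NOT a limit point.
  x = lima: open {lima} ∋ x has {lima} ∩ (A ∖ {lima}) = ∅, so x is NOT a limit point.
  x = mike: opens ∋ x are {kilo, mike}, {juliett, kilo, mike}, {kilo, lima, mike}, {juliett, kilo, lima, mike}; each meets A ∖ {mike}, so x IS a limit point.
Collecting: A' = {mike}.


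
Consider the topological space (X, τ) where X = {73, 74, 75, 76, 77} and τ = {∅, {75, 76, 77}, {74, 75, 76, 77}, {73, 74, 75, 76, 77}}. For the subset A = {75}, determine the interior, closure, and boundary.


int(A) = ∅, cl(A) = {73, 74, 75, 76, 77}, ∂A = {73, 74, 75, 76, 77}.

Closed sets in (X, τ) are complements of opens:
  closed(X, τ) = {∅, {73}, {73, 74}, {73, 74, 75, 76, 77}}.
int(A) = ⋃ {U ∈ τ : U ⊆ A}. Opens contained in A: ∅.
Taking the union of these: int(A) = ∅.
cl(A) = ⋂ {C closed : A ⊆ C}. Closed sets containing A: {73, 74, 75, 76, 77}.
Intersecting these: cl(A) = {73, 74, 75, 76, 77}.
∂A = cl(A) ∖ int(A) = {73, 74, 75, 76, 77} ∖ ∅ = {73, 74, 75, 76, 77}.


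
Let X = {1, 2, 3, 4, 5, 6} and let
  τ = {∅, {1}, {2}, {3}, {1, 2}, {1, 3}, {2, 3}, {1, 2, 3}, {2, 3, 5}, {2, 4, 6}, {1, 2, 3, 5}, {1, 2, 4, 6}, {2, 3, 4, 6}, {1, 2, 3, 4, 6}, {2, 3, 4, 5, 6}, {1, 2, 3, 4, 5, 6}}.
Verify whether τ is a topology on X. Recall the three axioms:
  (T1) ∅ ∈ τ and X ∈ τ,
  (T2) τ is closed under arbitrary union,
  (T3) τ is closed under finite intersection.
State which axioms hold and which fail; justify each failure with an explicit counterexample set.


τ IS a topology on X.

Axiom (T1): ∅ ∈ τ? Yes; X ∈ τ? Yes.
Axiom (T2/T3): check pairwise unions and intersections of members of τ.
All pairwise intersections and unions checked — each lies in τ. Therefore τ satisfies (T1), (T2), (T3): it IS a topology on X.


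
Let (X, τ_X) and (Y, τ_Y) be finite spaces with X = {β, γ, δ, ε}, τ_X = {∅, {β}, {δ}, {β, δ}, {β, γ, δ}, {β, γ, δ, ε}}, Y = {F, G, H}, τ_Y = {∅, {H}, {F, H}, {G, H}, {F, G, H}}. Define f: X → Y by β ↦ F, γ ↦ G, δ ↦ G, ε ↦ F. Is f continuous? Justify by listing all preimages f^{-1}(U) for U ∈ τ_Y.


f is NOT continuous.

Compute f^{-1}(U) for each U ∈ τ_Y:
  U = ∅: f^{-1}(U) = ∅ ∈ τ_X ✓.
  U = {H}: f^{-1}(U) = ∅ ∈ τ_X ✓.
  U = {F, H}: f^{-1}(U) = {β, ε} ∉ τ_X ✗.
  U = {G, H}: f^{-1}(U) = {γ, δ} ∉ τ_X ✗.
  U = {F, G, H}: f^{-1}(U) = {β, γ, δ, ε} ∈ τ_X ✓.
Found U = {F, H} with f^{-1}(U) = {β, ε} not in τ_X. Therefore f is NOT continuous.


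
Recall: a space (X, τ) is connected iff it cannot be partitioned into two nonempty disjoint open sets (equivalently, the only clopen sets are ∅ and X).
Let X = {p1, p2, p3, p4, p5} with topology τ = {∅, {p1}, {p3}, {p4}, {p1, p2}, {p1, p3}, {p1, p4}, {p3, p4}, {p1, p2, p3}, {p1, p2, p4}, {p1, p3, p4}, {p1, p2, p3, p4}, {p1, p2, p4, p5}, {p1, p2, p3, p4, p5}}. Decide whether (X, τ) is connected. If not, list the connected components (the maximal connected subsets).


(X, τ) is disconnected; components = [{p3}, {p1, p2, p4, p5}].

Find clopen sets (U ∈ τ with X ∖ U ∈ τ):
  U = ∅, X ∖ U = {p1, p2, p3, p4, p5} — both open, so U is clopen.
  U = {p3}, X ∖ U = {p1, p2, p4, p5} — both open, so U is clopen.
  U = {p1, p2, p4, p5}, X ∖ U = {p3} — both open, so U is clopen.
  U = {p1, p2, p3, p4, p5}, X ∖ U = ∅ — both open, so U is clopen.
Nontrivial clopen(s) exist: e.g. {p1, p2, p4, p5}. So (X, τ) is disconnected.
Compute connected components by grouping points that agree on all clopens:
  component: {p3}
  component: {p1, p2, p4, p5}


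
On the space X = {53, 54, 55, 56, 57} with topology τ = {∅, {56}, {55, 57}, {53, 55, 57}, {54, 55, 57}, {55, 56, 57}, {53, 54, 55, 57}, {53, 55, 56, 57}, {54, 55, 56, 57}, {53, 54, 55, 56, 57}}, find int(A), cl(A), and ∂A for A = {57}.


int(A) = ∅, cl(A) = {53, 54, 55, 57}, ∂A = {53, 54, 55, 57}.

Closed sets in (X, τ) are complements of opens:
  closed(X, τ) = {∅, {53}, {54}, {56}, {53, 54}, {53, 56}, {54, 56}, {53, 54, 56}, {53, 54, 55, 57}, {53, 54, 55, 56, 57}}.
int(A) = ⋃ {U ∈ τ : U ⊆ A}. Opens contained in A: ∅.
Taking the union of these: int(A) = ∅.
cl(A) = ⋂ {C closed : A ⊆ C}. Closed sets containing A: {53, 54, 55, 57}, {53, 54, 55, 56, 57}.
Intersecting these: cl(A) = {53, 54, 55, 57}.
∂A = cl(A) ∖ int(A) = {53, 54, 55, 57} ∖ ∅ = {53, 54, 55, 57}.


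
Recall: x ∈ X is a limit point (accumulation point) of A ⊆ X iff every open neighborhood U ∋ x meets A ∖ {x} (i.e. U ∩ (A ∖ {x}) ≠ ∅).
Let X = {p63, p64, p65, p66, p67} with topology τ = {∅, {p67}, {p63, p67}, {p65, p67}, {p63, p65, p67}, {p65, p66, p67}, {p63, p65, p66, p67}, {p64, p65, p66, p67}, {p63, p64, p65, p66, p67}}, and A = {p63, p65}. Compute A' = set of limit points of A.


A' = {p64, p66}

For each x ∈ X, list the open sets U ∈ τ with x ∈ U, then check whether U ∩ (A ∖ {x}) ≠ ∅ for every such U.
  x = p63: open {p63, p67} ∋ x has {p63, p67} ∩ (A ∖ {p63}) = ∅, so x is NOT a limit point.
  x = p64: opens ∋ x are {p64, p65, p66, p67}, {p63, p64, p65, p66, p67}; each meets A ∖ {p64}, so x IS a limit point.
  x = p65: open {p65, p67} ∋ x has {p65, p67} ∩ (A ∖ {p65}) = ∅, so x is NOT a limit point.
  x = p66: opens ∋ x are {p65, p66, p67}, {p63, p65, p66, p67}, {p64, p65, p66, p67}, {p63, p64, p65, p66, p67}; each meets A ∖ {p66}, so x IS a limit point.
  x = p67: open {p67} ∋ x has {p67} ∩ (A ∖ {p67}) = ∅, so x is NOT a limit point.
Collecting: A' = {p64, p66}.


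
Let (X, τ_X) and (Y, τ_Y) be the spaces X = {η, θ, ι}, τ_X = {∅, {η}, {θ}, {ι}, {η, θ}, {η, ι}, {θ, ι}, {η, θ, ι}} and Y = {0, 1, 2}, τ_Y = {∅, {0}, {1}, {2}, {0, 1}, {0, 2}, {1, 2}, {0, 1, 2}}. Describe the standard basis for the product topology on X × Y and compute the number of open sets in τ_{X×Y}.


Basis B = {∅ × ∅, {η} × {0}, {η} × {1}, {η} × {2}, {θ} × {0}, {θ} × {1}, {θ} × {2}, {ι} × {0}, {ι} × {1}, {ι} × {2}, {η} × {0, 1}, {η} × {0, 2}, {η, θ} × {0}, {η, ι} × {0}, {η} × {1, 2}, {η, θ} × {1}, {η, ι} × {1}, {η, θ} × {2}, {η, ι} × {2}, {θ} × {0, 1}, {θ} × {0, 2}, {θ, ι} × {0}, {θ} × {1, 2}, {θ, ι} × {1}, {θ, ι} × {2}, {ι} × {0, 1}, {ι} × {0, 2}, {ι} × {1, 2}, {η} × {0, 1, 2}, {η, θ, ι} × {0}, {η, θ, ι} × {1}, {η, θ, ι} × {2}, {θ} × {0, 1, 2}, {ι} × {0, 1, 2}, {η, θ} × {0, 1}, {η, ι} × {0, 1}, {η, θ} × {0, 2}, {η, ι} × {0, 2}, {η, θ} × {1, 2}, {η, ι} × {1, 2}, {θ, ι} × {0, 1}, {θ, ι} × {0, 2}, {θ, ι} × {1, 2}, {η, θ} × {0, 1, 2}, {η, ι} × {0, 1, 2}, {η, θ, ι} × {0, 1}, {η, θ, ι} × {0, 2}, {η, θ, ι} × {1, 2}, {θ, ι} × {0, 1, 2}, {η, θ, ι} × {0, 1, 2}}; |τ_{X×Y}| = 512.

Enumerate products U × V with U ∈ τ_X, V ∈ τ_Y (deduplicated):
  ∅ × ∅ = {} (∅)
  {η} × {0} = {(η,0)}
  {η} × {1} = {(η,1)}
  {η} × {2} = {(η,2)}
  {θ} × {0} = {(θ,0)}
  {θ} × {1} = {(θ,1)}
  {θ} × {2} = {(θ,2)}
  {ι} × {0} = {(ι,0)}
  {ι} × {1} = {(ι,1)}
  {ι} × {2} = {(ι,2)}
  {η} × {0, 1} = {(η,0), (η,1)}
  {η} × {0, 2} = {(η,0), (η,2)}
  {η, θ} × {0} = {(η,0), (θ,0)}
  {η, ι} × {0} = {(η,0), (ι,0)}
  {η} × {1, 2} = {(η,1), (η,2)}
  {η, θ} × {1} = {(η,1), (θ,1)}
  {η, ι} × {1} = {(η,1), (ι,1)}
  {η, θ} × {2} = {(η,2), (θ,2)}
  {η, ι} × {2} = {(η,2), (ι,2)}
  {θ} × {0, 1} = {(θ,0), (θ,1)}
  {θ} × {0, 2} = {(θ,0), (θ,2)}
  {θ, ι} × {0} = {(θ,0), (ι,0)}
  {θ} × {1, 2} = {(θ,1), (θ,2)}
  {θ, ι} × {1} = {(θ,1), (ι,1)}
  {θ, ι} × {2} = {(θ,2), (ι,2)}
  {ι} × {0, 1} = {(ι,0), (ι,1)}
  {ι} × {0, 2} = {(ι,0), (ι,2)}
  {ι} × {1, 2} = {(ι,1), (ι,2)}
  {η} × {0, 1, 2} = {(η,0), (η,1), (η,2)}
  {η, θ, ι} × {0} = {(η,0), (θ,0), (ι,0)}
  {η, θ, ι} × {1} = {(η,1), (θ,1), (ι,1)}
  {η, θ, ι} × {2} = {(η,2), (θ,2), (ι,2)}
  {θ} × {0, 1, 2} = {(θ,0), (θ,1), (θ,2)}
  {ι} × {0, 1, 2} = {(ι,0), (ι,1), (ι,2)}
  {η, θ} × {0, 1} = {(η,0), (η,1), (θ,0), (θ,1)}
  {η, ι} × {0, 1} = {(η,0), (η,1), (ι,0), (ι,1)}
  {η, θ} × {0, 2} = {(η,0), (η,2), (θ,0), (θ,2)}
  {η, ι} × {0, 2} = {(η,0), (η,2), (ι,0), (ι,2)}
  {η, θ} × {1, 2} = {(η,1), (η,2), (θ,1), (θ,2)}
  {η, ι} × {1, 2} = {(η,1), (η,2), (ι,1), (ι,2)}
  {θ, ι} × {0, 1} = {(θ,0), (θ,1), (ι,0), (ι,1)}
  {θ, ι} × {0, 2} = {(θ,0), (θ,2), (ι,0), (ι,2)}
  {θ, ι} × {1, 2} = {(θ,1), (θ,2), (ι,1), (ι,2)}
  {η, θ} × {0, 1, 2} = {(η,0), (η,1), (η,2), (θ,0), (θ,1), (θ,2)}
  {η, ι} × {0, 1, 2} = {(η,0), (η,1), (η,2), (ι,0), (ι,1), (ι,2)}
  {η, θ, ι} × {0, 1} = {(η,0), (η,1), (θ,0), (θ,1), (ι,0), (ι,1)}
  {η, θ, ι} × {0, 2} = {(η,0), (η,2), (θ,0), (θ,2), (ι,0), (ι,2)}
  {η, θ, ι} × {1, 2} = {(η,1), (η,2), (θ,1), (θ,2), (ι,1), (ι,2)}
  {θ, ι} × {0, 1, 2} = {(θ,0), (θ,1), (θ,2), (ι,0), (ι,1), (ι,2)}
  {η, θ, ι} × {0, 1, 2} = {(η,0), (η,1), (η,2), (θ,0), (θ,1), (θ,2), (ι,0), (ι,1), (ι,2)}
These 50 distinct sets form the basis B.
Close under arbitrary unions to get τ_{X×Y}; counting gives |τ_{X×Y}| = 512.


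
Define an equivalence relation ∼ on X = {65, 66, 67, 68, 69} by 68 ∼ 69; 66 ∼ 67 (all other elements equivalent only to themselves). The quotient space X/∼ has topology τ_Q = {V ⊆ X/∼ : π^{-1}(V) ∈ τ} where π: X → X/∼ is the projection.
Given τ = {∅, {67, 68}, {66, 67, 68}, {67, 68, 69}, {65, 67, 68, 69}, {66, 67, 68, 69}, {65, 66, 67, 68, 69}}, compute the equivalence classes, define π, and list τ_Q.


X/∼ = {[65], [66=67], [68=69]}; |τ_Q| = 3.

Equivalence classes: [65], [66=67], [68=69].
Quotient map π: X → X/∼ sends 65 ↦ [65], 66 ↦ [66=67], 67 ↦ [66=67], 68 ↦ [68=69], 69 ↦ [68=69].
For each subset V ⊆ X/∼, compute π^{-1}(V) ⊆ X and check whether π^{-1}(V) ∈ τ. V is open in τ_Q iff π^{-1}(V) ∈ τ.
  V = {}: π^{-1}(V) = ∅ ∈ τ ✓.
  V = {[65]}: π^{-1}(V) = {65} ∉ τ ✗.
  V = {[66=67]}: π^{-1}(V) = {66, 67} ∉ τ ✗.
  V = {[65], [66=67]}: π^{-1}(V) = {65, 66, 67} ∉ τ ✗.
  V = {[68=69]}: π^{-1}(V) = {68, 69} ∉ τ ✗.
  V = {[65], [68=69]}: π^{-1}(V) = {65, 68, 69} ∉ τ ✗.
  V = {[66=67], [68=69]}: π^{-1}(V) = {66, 67, 68, 69} ∈ τ ✓.
  V = {[65], [66=67], [68=69]}: π^{-1}(V) = {65, 66, 67, 68, 69} ∈ τ ✓.
Open sets in the quotient: τ_Q = {{}, {[66=67], [68=69]}, {[65], [66=67], [68=69]}} (3 elements).


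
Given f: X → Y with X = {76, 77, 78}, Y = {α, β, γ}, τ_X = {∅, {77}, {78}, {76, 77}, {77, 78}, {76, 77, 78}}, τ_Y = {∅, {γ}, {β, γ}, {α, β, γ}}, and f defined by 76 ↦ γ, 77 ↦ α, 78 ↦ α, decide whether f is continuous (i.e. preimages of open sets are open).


f is NOT continuous.

Compute f^{-1}(U) for each U ∈ τ_Y:
  U = ∅: f^{-1}(U) = ∅ ∈ τ_X ✓.
  U = {γ}: f^{-1}(U) = {76} ∉ τ_X ✗.
  U = {β, γ}: f^{-1}(U) = {76} ∉ τ_X ✗.
  U = {α, β, γ}: f^{-1}(U) = {76, 77, 78} ∈ τ_X ✓.
Found U = {γ} with f^{-1}(U) = {76} not in τ_X. Therefore f is NOT continuous.


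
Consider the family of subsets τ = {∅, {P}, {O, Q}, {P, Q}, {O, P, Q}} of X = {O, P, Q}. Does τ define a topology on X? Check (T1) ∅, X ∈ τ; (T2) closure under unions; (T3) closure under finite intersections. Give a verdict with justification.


τ is NOT a topology on X.

Axiom (T1): ∅ ∈ τ? Yes; X ∈ τ? Yes.
Axiom (T2/T3): check pairwise unions and intersections of members of τ.
Counterexample for (T3): {O, Q} ∩ {P, Q} = {Q} ∉ τ. Therefore τ is NOT a topology.


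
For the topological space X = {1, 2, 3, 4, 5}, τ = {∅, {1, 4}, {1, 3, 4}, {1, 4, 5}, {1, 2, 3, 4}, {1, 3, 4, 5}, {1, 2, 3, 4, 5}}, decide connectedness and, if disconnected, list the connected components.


(X, τ) is connected.

Find clopen sets (U ∈ τ with X ∖ U ∈ τ):
  U = ∅, X ∖ U = {1, 2, 3, 4, 5} — both open, so U is clopen.
  U = {1, 2, 3, 4, 5}, X ∖ U = ∅ — both open, so U is clopen.
Only trivial clopens (∅ and X) exist, so (X, τ) is connected.
Compute connected components by grouping points that agree on all clopens:
  component: {1, 2, 3, 4, 5}


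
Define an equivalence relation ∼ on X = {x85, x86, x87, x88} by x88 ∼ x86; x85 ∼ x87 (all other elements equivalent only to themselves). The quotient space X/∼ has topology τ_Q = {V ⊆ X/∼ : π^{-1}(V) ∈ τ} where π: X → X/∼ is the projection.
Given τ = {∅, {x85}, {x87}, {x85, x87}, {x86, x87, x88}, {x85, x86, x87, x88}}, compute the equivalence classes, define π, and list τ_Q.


X/∼ = {[x85=x87], [x86=x88]}; |τ_Q| = 3.

Equivalence classes: [x85=x87], [x86=x88].
Quotient map π: X → X/∼ sends x85 ↦ [x85=x87], x86 ↦ [x86=x88], x87 ↦ [x85=x87], x88 ↦ [x86=x88].
For each subset V ⊆ X/∼, compute π^{-1}(V) ⊆ X and check whether π^{-1}(V) ∈ τ. V is open in τ_Q iff π^{-1}(V) ∈ τ.
  V = {}: π^{-1}(V) = ∅ ∈ τ ✓.
  V = {[x85=x87]}: π^{-1}(V) = {x85, x87} ∈ τ ✓.
  V = {[x86=x88]}: π^{-1}(V) = {x86, x88} ∉ τ ✗.
  V = {[x85=x87], [x86=x88]}: π^{-1}(V) = {x85, x86, x87, x88} ∈ τ ✓.
Open sets in the quotient: τ_Q = {{}, {[x85=x87]}, {[x85=x87], [x86=x88]}} (3 elements).


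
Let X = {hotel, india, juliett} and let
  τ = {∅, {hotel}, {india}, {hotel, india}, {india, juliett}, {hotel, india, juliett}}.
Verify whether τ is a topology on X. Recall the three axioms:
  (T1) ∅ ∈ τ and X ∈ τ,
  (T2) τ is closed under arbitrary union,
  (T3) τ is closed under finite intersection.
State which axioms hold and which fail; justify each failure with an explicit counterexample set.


τ IS a topology on X.

Axiom (T1): ∅ ∈ τ? Yes; X ∈ τ? Yes.
Axiom (T2/T3): check pairwise unions and intersections of members of τ.
All pairwise intersections and unions checked — each lies in τ. Therefore τ satisfies (T1), (T2), (T3): it IS a topology on X.


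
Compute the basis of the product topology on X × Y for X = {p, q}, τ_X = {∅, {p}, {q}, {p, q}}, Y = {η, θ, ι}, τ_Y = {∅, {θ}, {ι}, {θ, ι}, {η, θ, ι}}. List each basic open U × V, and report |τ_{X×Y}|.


Basis B = {∅ × ∅, {p} × {θ}, {p} × {ι}, {q} × {θ}, {q} × {ι}, {p} × {θ, ι}, {p, q} × {θ}, {p, q} × {ι}, {q} × {θ, ι}, {p} × {η, θ, ι}, {q} × {η, θ, ι}, {p, q} × {θ, ι}, {p, q} × {η, θ, ι}}; |τ_{X×Y}| = 25.

Enumerate products U × V with U ∈ τ_X, V ∈ τ_Y (deduplicated):
  ∅ × ∅ = {} (∅)
  {p} × {θ} = {(p,θ)}
  {p} × {ι} = {(p,ι)}
  {q} × {θ} = {(q,θ)}
  {q} × {ι} = {(q,ι)}
  {p} × {θ, ι} = {(p,θ), (p,ι)}
  {p, q} × {θ} = {(p,θ), (q,θ)}
  {p, q} × {ι} = {(p,ι), (q,ι)}
  {q} × {θ, ι} = {(q,θ), (q,ι)}
  {p} × {η, θ, ι} = {(p,η), (p,θ), (p,ι)}
  {q} × {η, θ, ι} = {(q,η), (q,θ), (q,ι)}
  {p, q} × {θ, ι} = {(p,θ), (p,ι), (q,θ), (q,ι)}
  {p, q} × {η, θ, ι} = {(p,η), (p,θ), (p,ι), (q,η), (q,θ), (q,ι)}
These 13 distinct sets form the basis B.
Close under arbitrary unions to get τ_{X×Y}; counting gives |τ_{X×Y}| = 25.


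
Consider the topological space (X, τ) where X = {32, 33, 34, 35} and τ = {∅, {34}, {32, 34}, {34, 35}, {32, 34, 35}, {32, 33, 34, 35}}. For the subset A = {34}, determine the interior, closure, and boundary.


int(A) = {34}, cl(A) = {32, 33, 34, 35}, ∂A = {32, 33, 35}.

Closed sets in (X, τ) are complements of opens:
  closed(X, τ) = {∅, {33}, {32, 33}, {33, 35}, {32, 33, 35}, {32, 33, 34, 35}}.
int(A) = ⋃ {U ∈ τ : U ⊆ A}. Opens contained in A: ∅, {34}.
Taking the union of these: int(A) = {34}.
cl(A) = ⋂ {C closed : A ⊆ C}. Closed sets containing A: {32, 33, 34, 35}.
Intersecting these: cl(A) = {32, 33, 34, 35}.
∂A = cl(A) ∖ int(A) = {32, 33, 34, 35} ∖ {34} = {32, 33, 35}.


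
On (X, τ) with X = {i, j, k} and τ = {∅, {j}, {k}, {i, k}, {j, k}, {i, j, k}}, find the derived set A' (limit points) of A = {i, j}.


A' = ∅

For each x ∈ X, list the open sets U ∈ τ with x ∈ U, then check whether U ∩ (A ∖ {x}) ≠ ∅ for every such U.
  x = i: open {i, k} ∋ x has {i, k} ∩ (A ∖ {i}) = ∅, so x is NOT a limit point.
  x = j: open {j} ∋ x has {j} ∩ (A ∖ {j}) = ∅, so x is NOT a limit point.
  x = k: open {k} ∋ x has {k} ∩ (A ∖ {k}) = ∅, so x is NOT a limit point.
Collecting: A' = ∅.


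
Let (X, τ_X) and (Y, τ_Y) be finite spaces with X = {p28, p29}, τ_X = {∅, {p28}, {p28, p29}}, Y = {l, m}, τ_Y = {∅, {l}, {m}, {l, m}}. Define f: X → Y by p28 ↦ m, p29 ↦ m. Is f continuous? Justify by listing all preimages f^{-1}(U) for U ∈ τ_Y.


f IS continuous.

Compute f^{-1}(U) for each U ∈ τ_Y:
  U = ∅: f^{-1}(U) = ∅ ∈ τ_X ✓.
  U = {l}: f^{-1}(U) = ∅ ∈ τ_X ✓.
  U = {m}: f^{-1}(U) = {p28, p29} ∈ τ_X ✓.
  U = {l, m}: f^{-1}(U) = {p28, p29} ∈ τ_X ✓.
Every preimage lies in τ_X, so f IS continuous.


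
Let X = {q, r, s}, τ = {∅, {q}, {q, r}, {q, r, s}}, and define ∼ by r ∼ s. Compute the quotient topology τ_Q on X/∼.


X/∼ = {[q], [r=s]}; |τ_Q| = 3.

Equivalence classes: [q], [r=s].
Quotient map π: X → X/∼ sends q ↦ [q], r ↦ [r=s], s ↦ [r=s].
For each subset V ⊆ X/∼, compute π^{-1}(V) ⊆ X and check whether π^{-1}(V) ∈ τ. V is open in τ_Q iff π^{-1}(V) ∈ τ.
  V = {}: π^{-1}(V) = ∅ ∈ τ ✓.
  V = {[q]}: π^{-1}(V) = {q} ∈ τ ✓.
  V = {[r=s]}: π^{-1}(V) = {r, s} ∉ τ ✗.
  V = {[q], [r=s]}: π^{-1}(V) = {q, r, s} ∈ τ ✓.
Open sets in the quotient: τ_Q = {{}, {[q]}, {[q], [r=s]}} (3 elements).


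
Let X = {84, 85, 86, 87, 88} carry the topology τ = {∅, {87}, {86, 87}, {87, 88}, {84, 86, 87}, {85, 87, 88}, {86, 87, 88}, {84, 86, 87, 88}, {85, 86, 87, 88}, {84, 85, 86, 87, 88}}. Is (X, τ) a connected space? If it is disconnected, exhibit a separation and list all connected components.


(X, τ) is connected.

Find clopen sets (U ∈ τ with X ∖ U ∈ τ):
  U = ∅, X ∖ U = {84, 85, 86, 87, 88} — both open, so U is clopen.
  U = {84, 85, 86, 87, 88}, X ∖ U = ∅ — both open, so U is clopen.
Only trivial clopens (∅ and X) exist, so (X, τ) is connected.
Compute connected components by grouping points that agree on all clopens:
  component: {84, 85, 86, 87, 88}


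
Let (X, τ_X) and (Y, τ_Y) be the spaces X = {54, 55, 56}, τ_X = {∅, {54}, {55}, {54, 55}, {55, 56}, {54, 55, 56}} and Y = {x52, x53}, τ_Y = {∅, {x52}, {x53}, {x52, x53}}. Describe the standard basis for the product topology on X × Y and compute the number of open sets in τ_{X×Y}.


Basis B = {∅ × ∅, {54} × {x52}, {54} × {x53}, {55} × {x52}, {55} × {x53}, {54} × {x52, x53}, {54, 55} × {x52}, {54, 55} × {x53}, {55} × {x52, x53}, {55, 56} × {x52}, {55, 56} × {x53}, {54, 55, 56} × {x52}, {54, 55, 56} × {x53}, {54, 55} × {x52, x53}, {55, 56} × {x52, x53}, {54, 55, 56} × {x52, x53}}; |τ_{X×Y}| = 36.

Enumerate products U × V with U ∈ τ_X, V ∈ τ_Y (deduplicated):
  ∅ × ∅ = {} (∅)
  {54} × {x52} = {(54,x52)}
  {54} × {x53} = {(54,x53)}
  {55} × {x52} = {(55,x52)}
  {55} × {x53} = {(55,x53)}
  {54} × {x52, x53} = {(54,x52), (54,x53)}
  {54, 55} × {x52} = {(54,x52), (55,x52)}
  {54, 55} × {x53} = {(54,x53), (55,x53)}
  {55} × {x52, x53} = {(55,x52), (55,x53)}
  {55, 56} × {x52} = {(55,x52), (56,x52)}
  {55, 56} × {x53} = {(55,x53), (56,x53)}
  {54, 55, 56} × {x52} = {(54,x52), (55,x52), (56,x52)}
  {54, 55, 56} × {x53} = {(54,x53), (55,x53), (56,x53)}
  {54, 55} × {x52, x53} = {(54,x52), (54,x53), (55,x52), (55,x53)}
  {55, 56} × {x52, x53} = {(55,x52), (55,x53), (56,x52), (56,x53)}
  {54, 55, 56} × {x52, x53} = {(54,x52), (54,x53), (55,x52), (55,x53), (56,x52), (56,x53)}
These 16 distinct sets form the basis B.
Close under arbitrary unions to get τ_{X×Y}; counting gives |τ_{X×Y}| = 36.


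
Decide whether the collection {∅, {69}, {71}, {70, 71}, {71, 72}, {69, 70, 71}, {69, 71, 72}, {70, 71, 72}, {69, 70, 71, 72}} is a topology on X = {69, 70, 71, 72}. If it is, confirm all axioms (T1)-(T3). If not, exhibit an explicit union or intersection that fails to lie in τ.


τ is NOT a topology on X.

Axiom (T1): ∅ ∈ τ? Yes; X ∈ τ? Yes.
Axiom (T2/T3): check pairwise unions and intersections of members of τ.
Counterexample for (T2): {69} ∪ {71} = {69, 71} ∉ τ. Therefore τ is NOT a topology.


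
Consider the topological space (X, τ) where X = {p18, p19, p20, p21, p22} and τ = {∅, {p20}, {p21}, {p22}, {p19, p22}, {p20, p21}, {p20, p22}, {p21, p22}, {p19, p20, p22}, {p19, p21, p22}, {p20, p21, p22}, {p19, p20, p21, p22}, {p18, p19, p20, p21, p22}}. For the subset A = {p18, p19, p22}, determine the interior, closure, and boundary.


int(A) = {p19, p22}, cl(A) = {p18, p19, p22}, ∂A = {p18}.

Closed sets in (X, τ) are complements of opens:
  closed(X, τ) = {∅, {p18}, {p18, p19}, {p18, p20}, {p18, p21}, {p18, p19, p20}, {p18, p19, p21}, {p18, p19, p22}, {p18, p20, p21}, {p18, p19, p20, p21}, {p18, p19, p20, p22}, {p18, p19, p21, p22}, {p18, p19, p20, p21, p22}}.
int(A) = ⋃ {U ∈ τ : U ⊆ A}. Opens contained in A: ∅, {p22}, {p19, p22}.
Taking the union of these: int(A) = {p19, p22}.
cl(A) = ⋂ {C closed : A ⊆ C}. Closed sets containing A: {p18, p19, p22}, {p18, p19, p20, p22}, {p18, p19, p21, p22}, {p18, p19, p20, p21, p22}.
Intersecting these: cl(A) = {p18, p19, p22}.
∂A = cl(A) ∖ int(A) = {p18, p19, p22} ∖ {p19, p22} = {p18}.


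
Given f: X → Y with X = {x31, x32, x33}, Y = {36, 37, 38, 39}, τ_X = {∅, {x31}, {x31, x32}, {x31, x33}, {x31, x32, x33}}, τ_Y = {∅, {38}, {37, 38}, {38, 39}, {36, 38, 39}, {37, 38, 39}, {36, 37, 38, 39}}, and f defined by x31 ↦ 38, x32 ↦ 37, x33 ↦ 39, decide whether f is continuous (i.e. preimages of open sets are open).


f IS continuous.

Compute f^{-1}(U) for each U ∈ τ_Y:
  U = ∅: f^{-1}(U) = ∅ ∈ τ_X ✓.
  U = {38}: f^{-1}(U) = {x31} ∈ τ_X ✓.
  U = {37, 38}: f^{-1}(U) = {x31, x32} ∈ τ_X ✓.
  U = {38, 39}: f^{-1}(U) = {x31, x33} ∈ τ_X ✓.
  U = {36, 38, 39}: f^{-1}(U) = {x31, x33} ∈ τ_X ✓.
  U = {37, 38, 39}: f^{-1}(U) = {x31, x32, x33} ∈ τ_X ✓.
  U = {36, 37, 38, 39}: f^{-1}(U) = {x31, x32, x33} ∈ τ_X ✓.
Every preimage lies in τ_X, so f IS continuous.


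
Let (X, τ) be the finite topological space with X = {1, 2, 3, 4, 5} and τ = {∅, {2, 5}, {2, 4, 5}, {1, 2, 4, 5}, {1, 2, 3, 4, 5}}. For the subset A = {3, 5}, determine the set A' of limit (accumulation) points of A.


A' = {1, 2, 3, 4}

For each x ∈ X, list the open sets U ∈ τ with x ∈ U, then check whether U ∩ (A ∖ {x}) ≠ ∅ for every such U.
  x = 1: opens ∋ x are {1, 2, 4, 5}, {1, 2, 3, 4, 5}; each meets A ∖ {1}, so x IS a limit point.
  x = 2: opens ∋ x are {2, 5}, {2, 4, 5}, {1, 2, 4, 5}, {1, 2, 3, 4, 5}; each meets A ∖ {2}, so x IS a limit point.
  x = 3: opens ∋ x are {1, 2, 3, 4, 5}; each meets A ∖ {3}, so x IS a limit point.
  x = 4: opens ∋ x are {2, 4, 5}, {1, 2, 4, 5}, {1, 2, 3, 4, 5}; each meets A ∖ {4}, so x IS a limit point.
  x = 5: open {2, 5} ∋ x has {2, 5} ∩ (A ∖ {5}) = ∅, so x is NOT a limit point.
Collecting: A' = {1, 2, 3, 4}.


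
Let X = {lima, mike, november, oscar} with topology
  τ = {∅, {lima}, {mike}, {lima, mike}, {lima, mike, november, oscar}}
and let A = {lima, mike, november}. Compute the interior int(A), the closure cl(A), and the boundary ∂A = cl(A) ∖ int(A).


int(A) = {lima, mike}, cl(A) = {lima, mike, november, oscar}, ∂A = {november, oscar}.

Closed sets in (X, τ) are complements of opens:
  closed(X, τ) = {∅, {november, oscar}, {lima, november, oscar}, {mike, november, oscar}, {lima, mike, november, oscar}}.
int(A) = ⋃ {U ∈ τ : U ⊆ A}. Opens contained in A: ∅, {lima}, {mike}, {lima, mike}.
Taking the union of these: int(A) = {lima, mike}.
cl(A) = ⋂ {C closed : A ⊆ C}. Closed sets containing A: {lima, mike, november, oscar}.
Intersecting these: cl(A) = {lima, mike, november, oscar}.
∂A = cl(A) ∖ int(A) = {lima, mike, november, oscar} ∖ {lima, mike} = {november, oscar}.


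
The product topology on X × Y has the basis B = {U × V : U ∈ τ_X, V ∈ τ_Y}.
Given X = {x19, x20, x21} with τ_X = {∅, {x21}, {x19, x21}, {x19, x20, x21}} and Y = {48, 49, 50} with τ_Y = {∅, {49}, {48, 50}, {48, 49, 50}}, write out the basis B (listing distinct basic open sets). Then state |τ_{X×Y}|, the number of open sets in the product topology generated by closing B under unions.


Basis B = {∅ × ∅, {x21} × {49}, {x19, x21} × {49}, {x21} × {48, 50}, {x19, x20, x21} × {49}, {x21} × {48, 49, 50}, {x19, x21} × {48, 50}, {x19, x21} × {48, 49, 50}, {x19, x20, x21} × {48, 50}, {x19, x20, x21} × {48, 49, 50}}; |τ_{X×Y}| = 16.

Enumerate products U × V with U ∈ τ_X, V ∈ τ_Y (deduplicated):
  ∅ × ∅ = {} (∅)
  {x21} × {49} = {(x21,49)}
  {x19, x21} × {49} = {(x19,49), (x21,49)}
  {x21} × {48, 50} = {(x21,48), (x21,50)}
  {x19, x20, x21} × {49} = {(x19,49), (x20,49), (x21,49)}
  {x21} × {48, 49, 50} = {(x21,48), (x21,49), (x21,50)}
  {x19, x21} × {48, 50} = {(x19,48), (x19,50), (x21,48), (x21,50)}
  {x19, x21} × {48, 49, 50} = {(x19,48), (x19,49), (x19,50), (x21,48), (x21,49), (x21,50)}
  {x19, x20, x21} × {48, 50} = {(x19,48), (x19,50), (x20,48), (x20,50), (x21,48), (x21,50)}
  {x19, x20, x21} × {48, 49, 50} = {(x19,48), (x19,49), (x19,50), (x20,48), (x20,49), (x20,50), (x21,48), (x21,49), (x21,50)}
These 10 distinct sets form the basis B.
Close under arbitrary unions to get τ_{X×Y}; counting gives |τ_{X×Y}| = 16.


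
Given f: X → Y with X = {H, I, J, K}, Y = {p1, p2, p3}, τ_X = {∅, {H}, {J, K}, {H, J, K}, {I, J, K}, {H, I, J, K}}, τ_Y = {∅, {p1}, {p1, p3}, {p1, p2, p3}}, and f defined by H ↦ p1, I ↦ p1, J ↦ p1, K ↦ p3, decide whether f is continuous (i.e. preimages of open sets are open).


f is NOT continuous.

Compute f^{-1}(U) for each U ∈ τ_Y:
  U = ∅: f^{-1}(U) = ∅ ∈ τ_X ✓.
  U = {p1}: f^{-1}(U) = {H, I, J} ∉ τ_X ✗.
  U = {p1, p3}: f^{-1}(U) = {H, I, J, K} ∈ τ_X ✓.
  U = {p1, p2, p3}: f^{-1}(U) = {H, I, J, K} ∈ τ_X ✓.
Found U = {p1} with f^{-1}(U) = {H, I, J} not in τ_X. Therefore f is NOT continuous.


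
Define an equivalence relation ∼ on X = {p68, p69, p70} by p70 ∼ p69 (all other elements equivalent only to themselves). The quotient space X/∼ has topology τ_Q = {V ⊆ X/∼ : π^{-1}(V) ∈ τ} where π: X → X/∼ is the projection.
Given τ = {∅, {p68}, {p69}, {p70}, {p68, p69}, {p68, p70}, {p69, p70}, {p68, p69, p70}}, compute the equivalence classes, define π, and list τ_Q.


X/∼ = {[p68], [p69=p70]}; |τ_Q| = 4.

Equivalence classes: [p68], [p69=p70].
Quotient map π: X → X/∼ sends p68 ↦ [p68], p69 ↦ [p69=p70], p70 ↦ [p69=p70].
For each subset V ⊆ X/∼, compute π^{-1}(V) ⊆ X and check whether π^{-1}(V) ∈ τ. V is open in τ_Q iff π^{-1}(V) ∈ τ.
  V = {}: π^{-1}(V) = ∅ ∈ τ ✓.
  V = {[p68]}: π^{-1}(V) = {p68} ∈ τ ✓.
  V = {[p69=p70]}: π^{-1}(V) = {p69, p70} ∈ τ ✓.
  V = {[p68], [p69=p70]}: π^{-1}(V) = {p68, p69, p70} ∈ τ ✓.
Open sets in the quotient: τ_Q = {{}, {[p68]}, {[p69=p70]}, {[p68], [p69=p70]}} (4 elements).


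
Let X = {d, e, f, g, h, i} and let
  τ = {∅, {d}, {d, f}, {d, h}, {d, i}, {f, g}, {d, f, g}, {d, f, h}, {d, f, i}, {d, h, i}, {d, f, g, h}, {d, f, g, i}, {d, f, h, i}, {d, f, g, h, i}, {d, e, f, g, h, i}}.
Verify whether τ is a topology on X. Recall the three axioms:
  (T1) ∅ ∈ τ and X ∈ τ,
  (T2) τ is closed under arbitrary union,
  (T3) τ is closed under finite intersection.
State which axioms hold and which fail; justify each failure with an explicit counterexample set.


τ is NOT a topology on X.

Axiom (T1): ∅ ∈ τ? Yes; X ∈ τ? Yes.
Axiom (T2/T3): check pairwise unions and intersections of members of τ.
Counterexample for (T3): {d, f} ∩ {f, g} = {f} ∉ τ. Therefore τ is NOT a topology.


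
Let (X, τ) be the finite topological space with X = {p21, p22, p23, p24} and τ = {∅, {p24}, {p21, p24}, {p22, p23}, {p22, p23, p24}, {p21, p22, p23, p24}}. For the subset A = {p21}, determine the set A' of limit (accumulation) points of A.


A' = ∅

For each x ∈ X, list the open sets U ∈ τ with x ∈ U, then check whether U ∩ (A ∖ {x}) ≠ ∅ for every such U.
  x = p21: open {p21, p24} ∋ x has {p21, p24} ∩ (A ∖ {p21}) = ∅, so x is NOT a limit point.
  x = p22: open {p22, p23} ∋ x has {p22, p23} ∩ (A ∖ {p22}) = ∅, so x is NOT a limit point.
  x = p23: open {p22, p23} ∋ x has {p22, p23} ∩ (A ∖ {p23}) = ∅, so x is NOT a limit point.
  x = p24: open {p24} ∋ x has {p24} ∩ (A ∖ {p24}) = ∅, so x is NOT a limit point.
Collecting: A' = ∅.
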